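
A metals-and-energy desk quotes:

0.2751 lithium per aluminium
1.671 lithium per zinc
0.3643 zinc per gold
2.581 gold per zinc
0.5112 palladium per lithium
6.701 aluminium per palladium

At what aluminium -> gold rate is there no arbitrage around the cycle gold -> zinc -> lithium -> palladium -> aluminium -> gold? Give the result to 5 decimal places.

Known legs of the cycle: 0.3643 × 1.671 × 0.5112 × 6.701 = 2.08528819290936
For no arbitrage the full-cycle product must be 1, so the missing rate is 1 / 2.08528819290936 ≈ 0.4795500.

0.47955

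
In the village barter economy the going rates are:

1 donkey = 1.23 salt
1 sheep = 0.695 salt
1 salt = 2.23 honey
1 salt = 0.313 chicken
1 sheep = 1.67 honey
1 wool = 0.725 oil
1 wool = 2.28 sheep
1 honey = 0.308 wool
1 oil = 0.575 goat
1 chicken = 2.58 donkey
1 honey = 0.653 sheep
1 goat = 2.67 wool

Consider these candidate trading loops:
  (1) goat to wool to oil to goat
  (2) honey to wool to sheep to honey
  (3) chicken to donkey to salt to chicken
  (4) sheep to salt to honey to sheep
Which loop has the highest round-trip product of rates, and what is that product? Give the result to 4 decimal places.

(1) 2.67 × 0.725 × 0.575 = 1.11306
(2) 0.308 × 2.28 × 1.67 = 1.17274
(3) 2.58 × 1.23 × 0.313 = 0.99327
(4) 0.695 × 2.23 × 0.653 = 1.01205
Highest is cycle (2) at 1.1727 (>1, arbitrage).

1.1727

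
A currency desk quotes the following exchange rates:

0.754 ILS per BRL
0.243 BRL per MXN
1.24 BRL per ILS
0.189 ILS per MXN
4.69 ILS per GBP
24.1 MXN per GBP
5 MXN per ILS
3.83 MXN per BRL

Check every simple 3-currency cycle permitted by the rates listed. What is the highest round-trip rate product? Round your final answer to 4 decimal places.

BRL→ILS→MXN→BRL: 0.754 × 5 × 0.243 = 0.91611
BRL→MXN→ILS→BRL: 3.83 × 0.189 × 1.24 = 0.89760
Maximum is BRL→ILS→MXN→BRL at 0.9161; no arbitrage — every cycle loses value.

0.9161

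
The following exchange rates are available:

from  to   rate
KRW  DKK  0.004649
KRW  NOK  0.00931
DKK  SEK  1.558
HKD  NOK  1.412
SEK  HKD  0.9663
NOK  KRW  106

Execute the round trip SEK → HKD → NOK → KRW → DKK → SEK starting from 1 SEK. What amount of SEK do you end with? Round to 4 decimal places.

1.0476

1 SEK × 0.9663 = 0.9663 HKD
0.9663 HKD × 1.412 = 1.3644156 NOK
1.3644156 NOK × 106 = 144.6280536 KRW
144.6280536 KRW × 0.004649 = 0.6723758211864 DKK
0.6723758211864 DKK × 1.558 = 1.0475615294084112 SEK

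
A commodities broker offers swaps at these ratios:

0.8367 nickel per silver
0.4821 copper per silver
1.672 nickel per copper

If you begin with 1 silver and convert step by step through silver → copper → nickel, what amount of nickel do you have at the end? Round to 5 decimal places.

0.80607

1 silver × 0.4821 = 0.4821 copper
0.4821 copper × 1.672 = 0.8060712 nickel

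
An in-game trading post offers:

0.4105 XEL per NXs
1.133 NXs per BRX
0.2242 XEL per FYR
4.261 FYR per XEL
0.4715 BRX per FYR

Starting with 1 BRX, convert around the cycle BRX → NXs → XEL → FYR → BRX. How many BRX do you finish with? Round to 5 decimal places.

0.93441

1 BRX × 1.133 = 1.133 NXs
1.133 NXs × 0.4105 = 0.4650965 XEL
0.4650965 XEL × 4.261 = 1.9817761865 FYR
1.9817761865 FYR × 0.4715 = 0.93440747193475 BRX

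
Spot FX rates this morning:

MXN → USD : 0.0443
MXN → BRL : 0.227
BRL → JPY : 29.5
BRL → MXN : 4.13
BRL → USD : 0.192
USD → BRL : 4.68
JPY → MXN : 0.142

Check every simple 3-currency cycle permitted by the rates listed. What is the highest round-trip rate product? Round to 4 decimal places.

MXN→BRL→JPY→MXN: 0.227 × 29.5 × 0.142 = 0.95090
USD→BRL→MXN→USD: 4.68 × 4.13 × 0.0443 = 0.85625
Maximum is MXN→BRL→JPY→MXN at 0.9509; no arbitrage — every cycle loses value.

0.9509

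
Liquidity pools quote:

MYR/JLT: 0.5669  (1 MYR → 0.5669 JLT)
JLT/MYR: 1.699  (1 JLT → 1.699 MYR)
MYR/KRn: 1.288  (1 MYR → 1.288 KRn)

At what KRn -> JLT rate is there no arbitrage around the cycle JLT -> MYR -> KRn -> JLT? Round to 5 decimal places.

0.45697

Known legs of the cycle: 1.699 × 1.288 = 2.188312
For no arbitrage the full-cycle product must be 1, so the missing rate is 1 / 2.188312 ≈ 0.4569732.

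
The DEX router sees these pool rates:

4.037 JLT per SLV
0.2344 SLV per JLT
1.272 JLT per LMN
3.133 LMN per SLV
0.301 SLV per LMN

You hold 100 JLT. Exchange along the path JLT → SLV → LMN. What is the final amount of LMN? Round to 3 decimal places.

100 JLT × 0.2344 = 23.44 SLV
23.44 SLV × 3.133 = 73.43752 LMN

73.438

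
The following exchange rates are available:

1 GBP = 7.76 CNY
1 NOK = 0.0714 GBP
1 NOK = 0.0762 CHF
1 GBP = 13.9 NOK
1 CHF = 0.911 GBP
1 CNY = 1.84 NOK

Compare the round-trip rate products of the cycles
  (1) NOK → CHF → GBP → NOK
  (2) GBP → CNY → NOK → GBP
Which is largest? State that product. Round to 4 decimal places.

1.0195

(1) 0.0762 × 0.911 × 13.9 = 0.96491
(2) 7.76 × 1.84 × 0.0714 = 1.01948
Highest is cycle (2) at 1.0195 (>1, arbitrage).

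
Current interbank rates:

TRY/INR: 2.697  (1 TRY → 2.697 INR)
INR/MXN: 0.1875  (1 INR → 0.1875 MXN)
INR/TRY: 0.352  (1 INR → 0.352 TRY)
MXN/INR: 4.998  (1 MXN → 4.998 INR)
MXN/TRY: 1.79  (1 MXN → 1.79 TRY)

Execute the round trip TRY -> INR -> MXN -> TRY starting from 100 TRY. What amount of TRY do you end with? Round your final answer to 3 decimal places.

100 TRY × 2.697 = 269.7 INR
269.7 INR × 0.1875 = 50.56875 MXN
50.56875 MXN × 1.79 = 90.5180625 TRY

90.518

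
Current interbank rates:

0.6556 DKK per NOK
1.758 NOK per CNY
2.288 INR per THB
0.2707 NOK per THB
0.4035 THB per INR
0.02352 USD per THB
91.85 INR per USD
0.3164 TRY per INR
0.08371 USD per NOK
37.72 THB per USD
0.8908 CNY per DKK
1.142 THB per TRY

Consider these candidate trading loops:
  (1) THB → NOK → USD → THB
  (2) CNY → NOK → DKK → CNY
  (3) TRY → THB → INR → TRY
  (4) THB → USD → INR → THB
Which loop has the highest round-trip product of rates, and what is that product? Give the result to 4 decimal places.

(1) 0.2707 × 0.08371 × 37.72 = 0.85475
(2) 1.758 × 0.6556 × 0.8908 = 1.02669
(3) 1.142 × 2.288 × 0.3164 = 0.82672
(4) 0.02352 × 91.85 × 0.4035 = 0.87169
Highest is cycle (2) at 1.0267 (>1, arbitrage).

1.0267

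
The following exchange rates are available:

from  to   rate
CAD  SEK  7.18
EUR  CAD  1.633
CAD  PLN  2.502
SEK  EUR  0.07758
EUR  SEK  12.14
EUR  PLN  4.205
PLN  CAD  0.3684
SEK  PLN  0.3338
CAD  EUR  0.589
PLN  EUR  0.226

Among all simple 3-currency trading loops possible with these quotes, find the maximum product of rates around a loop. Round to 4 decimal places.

PLN→EUR→CAD→PLN: 0.226 × 1.633 × 2.502 = 0.92338
SEK→PLN→EUR→SEK: 0.3338 × 0.226 × 12.14 = 0.91583
PLN→CAD→EUR→PLN: 0.3684 × 0.589 × 4.205 = 0.91243
SEK→EUR→CAD→SEK: 0.07758 × 1.633 × 7.18 = 0.90962
SEK→PLN→CAD→SEK: 0.3338 × 0.3684 × 7.18 = 0.88294
Maximum is PLN→EUR→CAD→PLN at 0.9234; no arbitrage — every cycle loses value.

0.9234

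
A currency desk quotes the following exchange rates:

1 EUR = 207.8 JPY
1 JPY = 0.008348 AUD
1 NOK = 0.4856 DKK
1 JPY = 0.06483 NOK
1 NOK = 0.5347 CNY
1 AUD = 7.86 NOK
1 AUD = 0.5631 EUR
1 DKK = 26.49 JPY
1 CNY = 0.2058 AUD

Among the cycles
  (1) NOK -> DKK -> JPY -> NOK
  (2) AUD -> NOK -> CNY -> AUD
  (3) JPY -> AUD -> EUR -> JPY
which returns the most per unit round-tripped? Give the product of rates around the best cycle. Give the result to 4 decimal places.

(1) 0.4856 × 26.49 × 0.06483 = 0.83394
(2) 7.86 × 0.5347 × 0.2058 = 0.86492
(3) 0.008348 × 0.5631 × 207.8 = 0.97682
Highest is cycle (3) at 0.9768 (≤1, no arbitrage).

0.9768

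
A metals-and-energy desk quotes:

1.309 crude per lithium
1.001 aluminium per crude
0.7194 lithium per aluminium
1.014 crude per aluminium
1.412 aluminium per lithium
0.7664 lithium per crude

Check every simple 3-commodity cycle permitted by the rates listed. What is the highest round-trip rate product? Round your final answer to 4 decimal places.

lithium→aluminium→crude→lithium: 1.412 × 1.014 × 0.7664 = 1.09731
lithium→crude→aluminium→lithium: 1.309 × 1.001 × 0.7194 = 0.94264
Maximum is lithium→aluminium→crude→lithium at 1.0973; arbitrage exists.

1.0973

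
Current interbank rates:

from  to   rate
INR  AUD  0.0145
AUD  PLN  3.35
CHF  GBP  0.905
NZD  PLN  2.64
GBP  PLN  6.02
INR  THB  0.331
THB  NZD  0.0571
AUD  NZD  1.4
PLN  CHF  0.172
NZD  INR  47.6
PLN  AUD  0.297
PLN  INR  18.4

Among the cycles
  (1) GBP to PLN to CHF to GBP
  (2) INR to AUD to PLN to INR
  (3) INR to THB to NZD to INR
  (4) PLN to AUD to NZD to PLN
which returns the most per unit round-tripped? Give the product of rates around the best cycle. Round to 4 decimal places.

1.0977

(1) 6.02 × 0.172 × 0.905 = 0.93707
(2) 0.0145 × 3.35 × 18.4 = 0.89378
(3) 0.331 × 0.0571 × 47.6 = 0.89964
(4) 0.297 × 1.4 × 2.64 = 1.09771
Highest is cycle (4) at 1.0977 (>1, arbitrage).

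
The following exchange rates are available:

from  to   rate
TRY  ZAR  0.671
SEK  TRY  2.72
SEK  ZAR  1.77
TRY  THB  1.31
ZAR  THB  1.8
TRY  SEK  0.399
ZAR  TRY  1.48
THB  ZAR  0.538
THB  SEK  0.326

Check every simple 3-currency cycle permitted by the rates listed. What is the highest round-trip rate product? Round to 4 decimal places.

SEK→TRY→THB→SEK: 2.72 × 1.31 × 0.326 = 1.16160
ZAR→TRY→SEK→ZAR: 1.48 × 0.399 × 1.77 = 1.04522
ZAR→TRY→THB→ZAR: 1.48 × 1.31 × 0.538 = 1.04307
ZAR→THB→SEK→ZAR: 1.8 × 0.326 × 1.77 = 1.03864
Maximum is SEK→TRY→THB→SEK at 1.1616; arbitrage exists.

1.1616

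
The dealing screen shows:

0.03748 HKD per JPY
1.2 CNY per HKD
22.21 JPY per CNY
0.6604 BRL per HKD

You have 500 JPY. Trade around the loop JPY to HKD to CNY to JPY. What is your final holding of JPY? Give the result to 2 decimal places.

500 JPY × 0.03748 = 18.74 HKD
18.74 HKD × 1.2 = 22.488 CNY
22.488 CNY × 22.21 = 499.45848 JPY

499.46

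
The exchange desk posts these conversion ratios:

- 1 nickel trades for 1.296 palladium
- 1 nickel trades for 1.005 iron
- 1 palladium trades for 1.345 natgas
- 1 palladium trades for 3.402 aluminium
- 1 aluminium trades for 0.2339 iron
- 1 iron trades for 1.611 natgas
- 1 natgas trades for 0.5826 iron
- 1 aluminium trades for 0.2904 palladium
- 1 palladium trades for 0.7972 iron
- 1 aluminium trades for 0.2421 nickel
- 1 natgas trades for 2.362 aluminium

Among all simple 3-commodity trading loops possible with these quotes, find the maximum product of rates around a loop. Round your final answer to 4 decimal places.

1.0674

aluminium→nickel→palladium→aluminium: 0.2421 × 1.296 × 3.402 = 1.06742
aluminium→palladium→natgas→aluminium: 0.2904 × 1.345 × 2.362 = 0.92257
aluminium→iron→natgas→aluminium: 0.2339 × 1.611 × 2.362 = 0.89003
Maximum is aluminium→nickel→palladium→aluminium at 1.0674; arbitrage exists.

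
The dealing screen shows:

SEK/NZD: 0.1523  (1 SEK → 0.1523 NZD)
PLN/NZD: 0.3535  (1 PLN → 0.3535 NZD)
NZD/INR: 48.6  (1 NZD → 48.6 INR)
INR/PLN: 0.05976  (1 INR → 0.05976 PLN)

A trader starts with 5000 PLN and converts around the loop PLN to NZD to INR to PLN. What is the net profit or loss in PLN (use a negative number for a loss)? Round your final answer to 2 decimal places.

133.41

5000 PLN × 0.3535 = 1767.5 NZD
1767.5 NZD × 48.6 = 85900.5 INR
85900.5 INR × 0.05976 = 5133.41388 PLN
Net change: 5133.41388 − 5000 = 133.41388 PLN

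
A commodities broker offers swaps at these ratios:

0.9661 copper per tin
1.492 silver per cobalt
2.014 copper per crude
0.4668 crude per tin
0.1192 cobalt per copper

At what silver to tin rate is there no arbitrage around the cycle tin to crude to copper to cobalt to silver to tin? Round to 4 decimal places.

5.9809

Known legs of the cycle: 0.4668 × 2.014 × 0.1192 × 1.492 = 0.16719966083328
For no arbitrage the full-cycle product must be 1, so the missing rate is 1 / 0.16719966083328 ≈ 5.980873.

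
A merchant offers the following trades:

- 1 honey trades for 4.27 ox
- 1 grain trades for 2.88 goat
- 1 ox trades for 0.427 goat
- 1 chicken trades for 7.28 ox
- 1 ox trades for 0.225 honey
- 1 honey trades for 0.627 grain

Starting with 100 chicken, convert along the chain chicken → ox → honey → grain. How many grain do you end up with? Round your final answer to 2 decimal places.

100 chicken × 7.28 = 728 ox
728 ox × 0.225 = 163.8 honey
163.8 honey × 0.627 = 102.7026 grain

102.70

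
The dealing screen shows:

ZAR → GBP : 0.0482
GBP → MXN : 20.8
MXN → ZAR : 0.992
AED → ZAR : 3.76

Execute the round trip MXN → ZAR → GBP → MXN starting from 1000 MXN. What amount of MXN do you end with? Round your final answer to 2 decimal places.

1000 MXN × 0.992 = 992 ZAR
992 ZAR × 0.0482 = 47.8144 GBP
47.8144 GBP × 20.8 = 994.53952 MXN

994.54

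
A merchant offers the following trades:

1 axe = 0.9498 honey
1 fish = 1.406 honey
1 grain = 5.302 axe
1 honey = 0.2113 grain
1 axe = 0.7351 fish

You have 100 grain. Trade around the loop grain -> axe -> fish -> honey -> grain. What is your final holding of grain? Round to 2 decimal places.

115.79

100 grain × 5.302 = 530.2 axe
530.2 axe × 0.7351 = 389.75002 fish
389.75002 fish × 1.406 = 547.98852812 honey
547.98852812 honey × 0.2113 = 115.789975991756 grain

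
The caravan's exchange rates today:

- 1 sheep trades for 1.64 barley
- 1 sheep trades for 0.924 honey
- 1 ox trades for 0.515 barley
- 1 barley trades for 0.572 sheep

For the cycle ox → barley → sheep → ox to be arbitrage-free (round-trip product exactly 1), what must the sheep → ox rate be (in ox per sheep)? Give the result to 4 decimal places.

3.3947

Known legs of the cycle: 0.515 × 0.572 = 0.29458
For no arbitrage the full-cycle product must be 1, so the missing rate is 1 / 0.29458 ≈ 3.394664.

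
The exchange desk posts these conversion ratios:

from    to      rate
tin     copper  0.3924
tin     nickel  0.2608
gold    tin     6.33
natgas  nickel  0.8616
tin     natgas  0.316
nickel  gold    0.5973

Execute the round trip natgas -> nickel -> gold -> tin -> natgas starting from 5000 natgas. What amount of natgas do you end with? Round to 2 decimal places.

5147.06

5000 natgas × 0.8616 = 4308 nickel
4308 nickel × 0.5973 = 2573.1684 gold
2573.1684 gold × 6.33 = 16288.155972 tin
16288.155972 tin × 0.316 = 5147.057287152 natgas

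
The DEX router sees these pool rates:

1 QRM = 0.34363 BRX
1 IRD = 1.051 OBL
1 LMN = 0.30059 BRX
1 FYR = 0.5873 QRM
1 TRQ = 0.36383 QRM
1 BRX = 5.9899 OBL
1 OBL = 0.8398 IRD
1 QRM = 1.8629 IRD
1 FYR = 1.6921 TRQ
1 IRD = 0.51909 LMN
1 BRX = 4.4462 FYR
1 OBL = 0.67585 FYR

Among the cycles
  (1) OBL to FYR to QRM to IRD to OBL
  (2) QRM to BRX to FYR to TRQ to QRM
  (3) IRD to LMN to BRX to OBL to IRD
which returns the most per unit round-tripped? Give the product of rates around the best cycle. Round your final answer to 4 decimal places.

0.9406

(1) 0.67585 × 0.5873 × 1.8629 × 1.051 = 0.77715
(2) 0.34363 × 4.4462 × 1.6921 × 0.36383 = 0.94060
(3) 0.51909 × 0.30059 × 5.9899 × 0.8398 = 0.78490
Highest is cycle (2) at 0.9406 (≤1, no arbitrage).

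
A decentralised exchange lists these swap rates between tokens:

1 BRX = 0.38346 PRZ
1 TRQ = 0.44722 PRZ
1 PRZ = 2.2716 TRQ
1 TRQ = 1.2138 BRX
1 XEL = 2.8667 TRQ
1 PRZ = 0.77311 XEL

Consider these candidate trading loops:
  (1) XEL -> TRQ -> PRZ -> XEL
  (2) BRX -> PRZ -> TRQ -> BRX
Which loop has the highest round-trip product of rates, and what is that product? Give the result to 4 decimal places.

1.0573

(1) 2.8667 × 0.44722 × 0.77311 = 0.99116
(2) 0.38346 × 2.2716 × 1.2138 = 1.05730
Highest is cycle (2) at 1.0573 (>1, arbitrage).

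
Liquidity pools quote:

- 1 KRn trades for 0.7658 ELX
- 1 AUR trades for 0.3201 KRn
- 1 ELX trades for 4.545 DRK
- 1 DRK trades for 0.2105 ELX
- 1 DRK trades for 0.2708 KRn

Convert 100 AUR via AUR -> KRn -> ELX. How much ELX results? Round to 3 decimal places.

100 AUR × 0.3201 = 32.01 KRn
32.01 KRn × 0.7658 = 24.513258 ELX

24.513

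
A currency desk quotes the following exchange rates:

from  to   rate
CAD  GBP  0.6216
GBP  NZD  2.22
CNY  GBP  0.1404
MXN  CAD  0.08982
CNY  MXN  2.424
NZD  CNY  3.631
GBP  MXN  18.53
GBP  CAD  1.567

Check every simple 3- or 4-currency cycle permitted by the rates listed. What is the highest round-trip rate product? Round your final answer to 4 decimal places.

CNY→GBP→NZD→CNY: 0.1404 × 2.22 × 3.631 = 1.13174
CAD→GBP→MXN→CAD: 0.6216 × 18.53 × 0.08982 = 1.03457
Maximum is CNY→GBP→NZD→CNY at 1.1317; arbitrage exists.

1.1317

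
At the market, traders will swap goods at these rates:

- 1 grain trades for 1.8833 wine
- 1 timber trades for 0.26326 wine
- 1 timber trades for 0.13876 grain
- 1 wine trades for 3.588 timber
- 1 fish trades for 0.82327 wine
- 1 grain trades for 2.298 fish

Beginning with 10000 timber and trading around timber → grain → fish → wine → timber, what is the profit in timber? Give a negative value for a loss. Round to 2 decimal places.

-580.91

10000 timber × 0.13876 = 1387.6 grain
1387.6 grain × 2.298 = 3188.7048 fish
3188.7048 fish × 0.82327 = 2625.165000696 wine
2625.165000696 wine × 3.588 = 9419.092022497248 timber
Net change: 9419.092022497248 − 10000 = -580.907977502752 timber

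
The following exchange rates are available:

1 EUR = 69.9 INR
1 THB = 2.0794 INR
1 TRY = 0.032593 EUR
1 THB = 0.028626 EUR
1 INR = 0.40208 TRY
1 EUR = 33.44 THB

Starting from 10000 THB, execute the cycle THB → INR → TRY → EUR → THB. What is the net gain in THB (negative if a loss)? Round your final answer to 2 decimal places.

10000 THB × 2.0794 = 20794 INR
20794 INR × 0.40208 = 8360.85152 TRY
8360.85152 TRY × 0.032593 = 272.50523359136 EUR
272.50523359136 EUR × 33.44 = 9112.5750112950784 THB
Net change: 9112.5750112950784 − 10000 = -887.4249887049216 THB

-887.42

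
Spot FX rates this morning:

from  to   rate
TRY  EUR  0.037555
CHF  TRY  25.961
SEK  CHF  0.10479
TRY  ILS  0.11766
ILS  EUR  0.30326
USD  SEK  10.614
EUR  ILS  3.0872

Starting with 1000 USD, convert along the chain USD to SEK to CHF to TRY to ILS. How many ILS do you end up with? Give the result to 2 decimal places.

1000 USD × 10.614 = 10614 SEK
10614 SEK × 0.10479 = 1112.24106 CHF
1112.24106 CHF × 25.961 = 28874.89015866 TRY
28874.89015866 TRY × 0.11766 = 3397.4195760679356 ILS

3397.42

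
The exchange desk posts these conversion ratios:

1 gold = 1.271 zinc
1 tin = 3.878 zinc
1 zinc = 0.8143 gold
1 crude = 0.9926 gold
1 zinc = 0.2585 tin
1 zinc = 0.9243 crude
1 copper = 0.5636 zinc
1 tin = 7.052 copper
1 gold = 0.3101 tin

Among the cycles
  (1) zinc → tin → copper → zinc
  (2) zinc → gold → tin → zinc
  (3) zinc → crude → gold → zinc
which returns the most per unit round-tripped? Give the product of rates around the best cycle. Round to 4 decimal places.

(1) 0.2585 × 7.052 × 0.5636 = 1.02741
(2) 0.8143 × 0.3101 × 3.878 = 0.97925
(3) 0.9243 × 0.9926 × 1.271 = 1.16609
Highest is cycle (3) at 1.1661 (>1, arbitrage).

1.1661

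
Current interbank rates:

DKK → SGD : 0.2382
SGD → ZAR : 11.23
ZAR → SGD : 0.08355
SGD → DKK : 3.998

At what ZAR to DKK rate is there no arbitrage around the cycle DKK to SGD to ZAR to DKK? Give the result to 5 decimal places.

Known legs of the cycle: 0.2382 × 11.23 = 2.674986
For no arbitrage the full-cycle product must be 1, so the missing rate is 1 / 2.674986 ≈ 0.3738337.

0.37383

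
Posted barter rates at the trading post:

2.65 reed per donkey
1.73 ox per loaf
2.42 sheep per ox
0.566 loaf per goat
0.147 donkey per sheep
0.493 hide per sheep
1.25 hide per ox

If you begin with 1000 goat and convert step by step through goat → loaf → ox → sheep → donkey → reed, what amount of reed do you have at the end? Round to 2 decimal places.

923.08

1000 goat × 0.566 = 566 loaf
566 loaf × 1.73 = 979.18 ox
979.18 ox × 2.42 = 2369.6156 sheep
2369.6156 sheep × 0.147 = 348.3334932 donkey
348.3334932 donkey × 2.65 = 923.08375698 reed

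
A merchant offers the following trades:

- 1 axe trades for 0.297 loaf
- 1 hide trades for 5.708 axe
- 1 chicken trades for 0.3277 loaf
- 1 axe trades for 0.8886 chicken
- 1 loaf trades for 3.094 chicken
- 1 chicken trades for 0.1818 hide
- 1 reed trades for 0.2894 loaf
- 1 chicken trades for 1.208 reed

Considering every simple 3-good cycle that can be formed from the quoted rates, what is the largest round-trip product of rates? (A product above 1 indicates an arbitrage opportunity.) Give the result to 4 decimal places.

1.0816

reed→loaf→chicken→reed: 0.2894 × 3.094 × 1.208 = 1.08165
hide→axe→chicken→hide: 5.708 × 0.8886 × 0.1818 = 0.92211
Maximum is reed→loaf→chicken→reed at 1.0816; arbitrage exists.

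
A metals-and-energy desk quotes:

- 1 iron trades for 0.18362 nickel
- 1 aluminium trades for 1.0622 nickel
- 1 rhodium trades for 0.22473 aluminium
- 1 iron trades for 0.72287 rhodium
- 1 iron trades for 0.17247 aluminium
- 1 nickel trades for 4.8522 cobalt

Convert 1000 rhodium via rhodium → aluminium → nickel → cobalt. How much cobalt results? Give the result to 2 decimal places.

1158.26

1000 rhodium × 0.22473 = 224.73 aluminium
224.73 aluminium × 1.0622 = 238.708206 nickel
238.708206 nickel × 4.8522 = 1158.2599571532 cobalt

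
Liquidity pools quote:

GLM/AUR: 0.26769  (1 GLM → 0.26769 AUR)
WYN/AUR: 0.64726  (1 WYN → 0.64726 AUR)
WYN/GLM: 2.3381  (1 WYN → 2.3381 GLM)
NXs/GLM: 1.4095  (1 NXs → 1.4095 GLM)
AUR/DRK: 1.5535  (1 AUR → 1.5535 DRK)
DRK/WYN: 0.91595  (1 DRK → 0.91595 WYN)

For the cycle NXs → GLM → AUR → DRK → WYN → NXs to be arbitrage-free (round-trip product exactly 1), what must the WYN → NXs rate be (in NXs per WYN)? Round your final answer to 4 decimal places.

Known legs of the cycle: 1.4095 × 0.26769 × 1.5535 × 0.91595 = 0.536883741638482875
For no arbitrage the full-cycle product must be 1, so the missing rate is 1 / 0.536883741638482875 ≈ 1.862601.

1.8626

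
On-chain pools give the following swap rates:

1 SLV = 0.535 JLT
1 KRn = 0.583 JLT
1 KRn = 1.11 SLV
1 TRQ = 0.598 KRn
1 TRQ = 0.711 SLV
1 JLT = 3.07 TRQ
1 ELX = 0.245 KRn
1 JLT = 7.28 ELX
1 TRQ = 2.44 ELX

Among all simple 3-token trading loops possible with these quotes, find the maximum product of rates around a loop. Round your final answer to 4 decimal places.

1.1678

TRQ→SLV→JLT→TRQ: 0.711 × 0.535 × 3.07 = 1.16778
TRQ→KRn→JLT→TRQ: 0.598 × 0.583 × 3.07 = 1.07031
KRn→JLT→ELX→KRn: 0.583 × 7.28 × 0.245 = 1.03984
Maximum is TRQ→SLV→JLT→TRQ at 1.1678; arbitrage exists.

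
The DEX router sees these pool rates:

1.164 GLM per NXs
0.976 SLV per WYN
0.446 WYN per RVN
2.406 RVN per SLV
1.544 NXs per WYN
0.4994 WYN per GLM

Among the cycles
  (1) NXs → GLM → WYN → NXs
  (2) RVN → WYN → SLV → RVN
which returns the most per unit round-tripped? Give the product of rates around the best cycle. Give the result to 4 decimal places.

1.0473

(1) 1.164 × 0.4994 × 1.544 = 0.89753
(2) 0.446 × 0.976 × 2.406 = 1.04732
Highest is cycle (2) at 1.0473 (>1, arbitrage).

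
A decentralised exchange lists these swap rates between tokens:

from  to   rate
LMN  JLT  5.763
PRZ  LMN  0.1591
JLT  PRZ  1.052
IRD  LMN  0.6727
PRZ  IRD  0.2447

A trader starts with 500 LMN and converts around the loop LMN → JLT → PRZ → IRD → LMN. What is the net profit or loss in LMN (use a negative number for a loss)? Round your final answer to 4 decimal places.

-1.0124

500 LMN × 5.763 = 2881.5 JLT
2881.5 JLT × 1.052 = 3031.338 PRZ
3031.338 PRZ × 0.2447 = 741.7684086 IRD
741.7684086 IRD × 0.6727 = 498.98760846522 LMN
Net change: 498.98760846522 − 500 = -1.01239153478 LMN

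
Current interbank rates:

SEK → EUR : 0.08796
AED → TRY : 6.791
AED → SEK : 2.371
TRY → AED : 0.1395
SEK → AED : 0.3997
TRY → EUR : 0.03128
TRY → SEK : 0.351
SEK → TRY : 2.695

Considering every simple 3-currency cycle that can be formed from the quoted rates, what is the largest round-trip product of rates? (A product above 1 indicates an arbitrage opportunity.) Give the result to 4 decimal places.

AED→TRY→SEK→AED: 6.791 × 0.351 × 0.3997 = 0.95274
AED→SEK→TRY→AED: 2.371 × 2.695 × 0.1395 = 0.89138
Maximum is AED→TRY→SEK→AED at 0.9527; no arbitrage — every cycle loses value.

0.9527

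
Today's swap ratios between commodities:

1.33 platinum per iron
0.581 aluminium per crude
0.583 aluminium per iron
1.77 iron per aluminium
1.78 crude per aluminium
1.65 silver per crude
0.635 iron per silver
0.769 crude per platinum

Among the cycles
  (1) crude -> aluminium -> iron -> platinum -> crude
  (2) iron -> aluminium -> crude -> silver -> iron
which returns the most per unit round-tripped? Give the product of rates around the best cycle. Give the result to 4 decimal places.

1.0873

(1) 0.581 × 1.77 × 1.33 × 0.769 = 1.05179
(2) 0.583 × 1.78 × 1.65 × 0.635 = 1.08729
Highest is cycle (2) at 1.0873 (>1, arbitrage).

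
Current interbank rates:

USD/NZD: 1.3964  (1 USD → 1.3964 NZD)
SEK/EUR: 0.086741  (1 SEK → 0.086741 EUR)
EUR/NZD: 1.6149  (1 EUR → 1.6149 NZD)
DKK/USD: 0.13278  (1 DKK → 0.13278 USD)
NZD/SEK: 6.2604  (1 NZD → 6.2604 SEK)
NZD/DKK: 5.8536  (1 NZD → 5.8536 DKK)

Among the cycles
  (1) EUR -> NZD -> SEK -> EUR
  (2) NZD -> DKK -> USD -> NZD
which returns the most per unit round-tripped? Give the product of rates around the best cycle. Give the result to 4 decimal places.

(1) 1.6149 × 6.2604 × 0.086741 = 0.87694
(2) 5.8536 × 0.13278 × 1.3964 = 1.08534
Highest is cycle (2) at 1.0853 (>1, arbitrage).

1.0853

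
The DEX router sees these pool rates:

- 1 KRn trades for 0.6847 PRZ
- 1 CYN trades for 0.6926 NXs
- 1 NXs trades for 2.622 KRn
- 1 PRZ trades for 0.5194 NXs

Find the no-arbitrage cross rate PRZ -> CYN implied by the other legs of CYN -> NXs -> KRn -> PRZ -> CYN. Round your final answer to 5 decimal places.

Known legs of the cycle: 0.6926 × 2.622 × 0.6847 = 1.24341328284
For no arbitrage the full-cycle product must be 1, so the missing rate is 1 / 1.24341328284 ≈ 0.8042378.

0.80424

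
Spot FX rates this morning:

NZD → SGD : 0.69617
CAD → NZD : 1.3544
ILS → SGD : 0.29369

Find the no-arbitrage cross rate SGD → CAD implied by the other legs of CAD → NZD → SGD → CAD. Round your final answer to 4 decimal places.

Known legs of the cycle: 1.3544 × 0.69617 = 0.942892648
For no arbitrage the full-cycle product must be 1, so the missing rate is 1 / 0.942892648 ≈ 1.060566.

1.0606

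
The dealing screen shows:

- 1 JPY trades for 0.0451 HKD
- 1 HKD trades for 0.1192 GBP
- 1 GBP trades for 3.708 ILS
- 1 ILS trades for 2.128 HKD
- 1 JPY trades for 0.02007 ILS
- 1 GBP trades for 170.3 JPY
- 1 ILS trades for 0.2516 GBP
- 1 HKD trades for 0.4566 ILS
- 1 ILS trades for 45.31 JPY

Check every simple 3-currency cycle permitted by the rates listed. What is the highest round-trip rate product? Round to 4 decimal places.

GBP→ILS→HKD→GBP: 3.708 × 2.128 × 0.1192 = 0.94056
JPY→HKD→ILS→JPY: 0.0451 × 0.4566 × 45.31 = 0.93305
GBP→JPY→HKD→GBP: 170.3 × 0.0451 × 0.1192 = 0.91552
GBP→JPY→ILS→GBP: 170.3 × 0.02007 × 0.2516 = 0.85995
Maximum is GBP→ILS→HKD→GBP at 0.9406; no arbitrage — every cycle loses value.

0.9406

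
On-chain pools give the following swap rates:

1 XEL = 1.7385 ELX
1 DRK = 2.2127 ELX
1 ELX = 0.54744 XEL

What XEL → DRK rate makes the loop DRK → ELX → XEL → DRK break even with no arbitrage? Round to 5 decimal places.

Known legs of the cycle: 2.2127 × 0.54744 = 1.211320488
For no arbitrage the full-cycle product must be 1, so the missing rate is 1 / 1.211320488 ≈ 0.8255454.

0.82555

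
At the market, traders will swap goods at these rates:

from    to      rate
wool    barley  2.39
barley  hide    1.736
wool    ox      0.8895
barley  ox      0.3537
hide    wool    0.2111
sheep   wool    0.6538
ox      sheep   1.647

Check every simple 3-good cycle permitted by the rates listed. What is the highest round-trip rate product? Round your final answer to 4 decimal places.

0.9578

wool→ox→sheep→wool: 0.8895 × 1.647 × 0.6538 = 0.95782
barley→hide→wool→barley: 1.736 × 0.2111 × 2.39 = 0.87586
Maximum is wool→ox→sheep→wool at 0.9578; no arbitrage — every cycle loses value.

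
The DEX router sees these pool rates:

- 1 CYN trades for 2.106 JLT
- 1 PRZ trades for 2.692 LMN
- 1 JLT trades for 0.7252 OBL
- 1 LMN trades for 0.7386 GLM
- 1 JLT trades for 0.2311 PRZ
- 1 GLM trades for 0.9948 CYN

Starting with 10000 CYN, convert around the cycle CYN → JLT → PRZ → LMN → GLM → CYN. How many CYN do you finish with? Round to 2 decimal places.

9626.72

10000 CYN × 2.106 = 21060 JLT
21060 JLT × 0.2311 = 4866.966 PRZ
4866.966 PRZ × 2.692 = 13101.872472 LMN
13101.872472 LMN × 0.7386 = 9677.0430078192 GLM
9677.0430078192 GLM × 0.9948 = 9626.72238417854016 CYN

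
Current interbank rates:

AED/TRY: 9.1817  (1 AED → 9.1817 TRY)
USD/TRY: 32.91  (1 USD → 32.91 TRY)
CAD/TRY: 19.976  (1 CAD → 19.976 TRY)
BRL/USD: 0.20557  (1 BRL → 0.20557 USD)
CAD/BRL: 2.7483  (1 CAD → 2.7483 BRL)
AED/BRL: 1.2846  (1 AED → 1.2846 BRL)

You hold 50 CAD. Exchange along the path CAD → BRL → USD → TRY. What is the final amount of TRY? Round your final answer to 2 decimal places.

50 CAD × 2.7483 = 137.415 BRL
137.415 BRL × 0.20557 = 28.24840155 USD
28.24840155 USD × 32.91 = 929.6548950105 TRY

929.65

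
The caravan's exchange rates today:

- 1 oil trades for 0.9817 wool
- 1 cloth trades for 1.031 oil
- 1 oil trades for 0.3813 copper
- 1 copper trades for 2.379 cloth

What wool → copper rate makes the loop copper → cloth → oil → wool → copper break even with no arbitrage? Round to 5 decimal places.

Known legs of the cycle: 2.379 × 1.031 × 0.9817 = 2.4078636933
For no arbitrage the full-cycle product must be 1, so the missing rate is 1 / 2.4078636933 ≈ 0.4153059.

0.41531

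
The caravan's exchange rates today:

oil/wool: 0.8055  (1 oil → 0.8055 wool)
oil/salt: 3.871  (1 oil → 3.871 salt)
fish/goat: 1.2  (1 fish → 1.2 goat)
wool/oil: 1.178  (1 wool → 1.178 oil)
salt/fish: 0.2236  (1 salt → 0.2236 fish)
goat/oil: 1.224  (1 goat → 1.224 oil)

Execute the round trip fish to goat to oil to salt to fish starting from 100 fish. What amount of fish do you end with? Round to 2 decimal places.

100 fish × 1.2 = 120 goat
120 goat × 1.224 = 146.88 oil
146.88 oil × 3.871 = 568.57248 salt
568.57248 salt × 0.2236 = 127.132806528 fish

127.13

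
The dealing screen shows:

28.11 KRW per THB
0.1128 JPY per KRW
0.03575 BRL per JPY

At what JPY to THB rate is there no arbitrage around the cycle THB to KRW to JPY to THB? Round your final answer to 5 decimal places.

0.31538

Known legs of the cycle: 28.11 × 0.1128 = 3.170808
For no arbitrage the full-cycle product must be 1, so the missing rate is 1 / 3.170808 ≈ 0.3153770.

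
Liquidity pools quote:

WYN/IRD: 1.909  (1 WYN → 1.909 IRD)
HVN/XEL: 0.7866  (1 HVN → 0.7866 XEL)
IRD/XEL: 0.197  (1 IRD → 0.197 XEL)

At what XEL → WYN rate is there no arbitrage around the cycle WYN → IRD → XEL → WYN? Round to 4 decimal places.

Known legs of the cycle: 1.909 × 0.197 = 0.376073
For no arbitrage the full-cycle product must be 1, so the missing rate is 1 / 0.376073 ≈ 2.659058.

2.6591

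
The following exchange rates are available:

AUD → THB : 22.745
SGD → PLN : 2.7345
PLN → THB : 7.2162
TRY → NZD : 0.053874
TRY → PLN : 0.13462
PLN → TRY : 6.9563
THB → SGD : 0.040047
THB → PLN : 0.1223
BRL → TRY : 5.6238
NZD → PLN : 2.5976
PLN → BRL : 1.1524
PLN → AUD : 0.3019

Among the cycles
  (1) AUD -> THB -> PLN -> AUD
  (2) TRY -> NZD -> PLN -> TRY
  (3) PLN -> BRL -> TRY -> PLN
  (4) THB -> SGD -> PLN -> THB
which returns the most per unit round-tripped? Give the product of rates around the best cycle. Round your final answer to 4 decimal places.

(1) 22.745 × 0.1223 × 0.3019 = 0.83980
(2) 0.053874 × 2.5976 × 6.9563 = 0.97349
(3) 1.1524 × 5.6238 × 0.13462 = 0.87245
(4) 0.040047 × 2.7345 × 7.2162 = 0.79024
Highest is cycle (2) at 0.9735 (≤1, no arbitrage).

0.9735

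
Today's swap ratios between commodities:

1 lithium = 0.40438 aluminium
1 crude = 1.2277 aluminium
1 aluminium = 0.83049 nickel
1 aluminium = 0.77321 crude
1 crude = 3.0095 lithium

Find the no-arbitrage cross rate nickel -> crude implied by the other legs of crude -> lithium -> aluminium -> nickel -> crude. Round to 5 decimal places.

Known legs of the cycle: 3.0095 × 0.40438 × 0.83049 = 1.0106910572889
For no arbitrage the full-cycle product must be 1, so the missing rate is 1 / 1.0106910572889 ≈ 0.9894220.

0.98942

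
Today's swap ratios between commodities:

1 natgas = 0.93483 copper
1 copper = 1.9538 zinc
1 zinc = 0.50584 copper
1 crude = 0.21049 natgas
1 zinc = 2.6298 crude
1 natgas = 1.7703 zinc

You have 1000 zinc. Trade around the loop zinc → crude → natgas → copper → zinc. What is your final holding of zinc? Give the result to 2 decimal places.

1011.04

1000 zinc × 2.6298 = 2629.8 crude
2629.8 crude × 0.21049 = 553.546602 natgas
553.546602 natgas × 0.93483 = 517.47196994766 copper
517.47196994766 copper × 1.9538 = 1011.036734883738108 zinc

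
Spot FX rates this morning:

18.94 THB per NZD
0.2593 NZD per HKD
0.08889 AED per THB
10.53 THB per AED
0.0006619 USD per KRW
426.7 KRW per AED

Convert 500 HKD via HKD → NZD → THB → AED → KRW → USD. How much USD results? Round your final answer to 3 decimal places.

61.648

500 HKD × 0.2593 = 129.65 NZD
129.65 NZD × 18.94 = 2455.571 THB
2455.571 THB × 0.08889 = 218.27570619 AED
218.27570619 AED × 426.7 = 93138.243831273 KRW
93138.243831273 KRW × 0.0006619 = 61.6482035919195987 USD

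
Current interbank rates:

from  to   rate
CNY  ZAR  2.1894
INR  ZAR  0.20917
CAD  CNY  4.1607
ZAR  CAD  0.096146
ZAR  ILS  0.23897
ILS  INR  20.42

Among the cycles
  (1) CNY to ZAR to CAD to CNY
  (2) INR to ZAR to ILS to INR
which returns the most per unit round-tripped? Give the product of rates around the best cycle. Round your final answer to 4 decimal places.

(1) 2.1894 × 0.096146 × 4.1607 = 0.87584
(2) 0.20917 × 0.23897 × 20.42 = 1.02070
Highest is cycle (2) at 1.0207 (>1, arbitrage).

1.0207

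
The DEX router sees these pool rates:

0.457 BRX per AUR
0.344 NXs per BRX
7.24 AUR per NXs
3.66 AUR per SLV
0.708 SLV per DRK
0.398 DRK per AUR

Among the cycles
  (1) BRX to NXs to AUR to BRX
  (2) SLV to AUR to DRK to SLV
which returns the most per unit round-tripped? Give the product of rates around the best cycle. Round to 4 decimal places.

1.1382

(1) 0.344 × 7.24 × 0.457 = 1.13819
(2) 3.66 × 0.398 × 0.708 = 1.03133
Highest is cycle (1) at 1.1382 (>1, arbitrage).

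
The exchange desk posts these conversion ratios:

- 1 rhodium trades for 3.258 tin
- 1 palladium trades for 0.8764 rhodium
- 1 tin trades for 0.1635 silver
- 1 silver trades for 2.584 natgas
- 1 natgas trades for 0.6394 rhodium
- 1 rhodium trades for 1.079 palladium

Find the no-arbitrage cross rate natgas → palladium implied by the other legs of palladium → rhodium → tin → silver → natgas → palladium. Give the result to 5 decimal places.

0.82897

Known legs of the cycle: 0.8764 × 3.258 × 0.1635 × 2.584 = 1.2063232970208
For no arbitrage the full-cycle product must be 1, so the missing rate is 1 / 1.2063232970208 ≈ 0.8289652.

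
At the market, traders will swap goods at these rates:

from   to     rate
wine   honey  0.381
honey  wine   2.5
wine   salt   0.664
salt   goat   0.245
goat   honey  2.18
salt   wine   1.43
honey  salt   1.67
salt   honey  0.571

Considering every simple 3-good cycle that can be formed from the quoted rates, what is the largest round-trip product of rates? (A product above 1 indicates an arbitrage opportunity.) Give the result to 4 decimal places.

honey→wine→salt→honey: 2.5 × 0.664 × 0.571 = 0.94786
honey→salt→wine→honey: 1.67 × 1.43 × 0.381 = 0.90987
honey→salt→goat→honey: 1.67 × 0.245 × 2.18 = 0.89195
Maximum is honey→wine→salt→honey at 0.9479; no arbitrage — every cycle loses value.

0.9479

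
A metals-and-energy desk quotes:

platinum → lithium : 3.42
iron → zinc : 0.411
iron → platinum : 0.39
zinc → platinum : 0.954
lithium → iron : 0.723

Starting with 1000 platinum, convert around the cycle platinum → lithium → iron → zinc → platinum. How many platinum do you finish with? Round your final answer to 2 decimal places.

969.52

1000 platinum × 3.42 = 3420 lithium
3420 lithium × 0.723 = 2472.66 iron
2472.66 iron × 0.411 = 1016.26326 zinc
1016.26326 zinc × 0.954 = 969.51515004 platinum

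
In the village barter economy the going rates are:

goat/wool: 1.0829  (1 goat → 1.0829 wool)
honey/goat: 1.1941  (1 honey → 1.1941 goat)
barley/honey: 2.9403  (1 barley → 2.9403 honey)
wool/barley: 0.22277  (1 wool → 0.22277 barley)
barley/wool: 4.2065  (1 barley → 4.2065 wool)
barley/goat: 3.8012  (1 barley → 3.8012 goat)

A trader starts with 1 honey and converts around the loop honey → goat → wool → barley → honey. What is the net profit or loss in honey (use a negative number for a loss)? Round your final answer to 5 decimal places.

1 honey × 1.1941 = 1.1941 goat
1.1941 goat × 1.0829 = 1.29309089 wool
1.29309089 wool × 0.22277 = 0.2880618575653 barley
0.2880618575653 barley × 2.9403 = 0.84698827979925159 honey
Net change: 0.84698827979925159 − 1 = -0.15301172020074841 honey

-0.15301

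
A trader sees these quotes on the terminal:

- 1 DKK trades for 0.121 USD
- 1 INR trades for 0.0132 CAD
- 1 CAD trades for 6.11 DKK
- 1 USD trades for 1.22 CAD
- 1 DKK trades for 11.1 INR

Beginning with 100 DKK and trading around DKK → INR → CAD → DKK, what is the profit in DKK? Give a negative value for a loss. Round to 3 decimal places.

-10.476

100 DKK × 11.1 = 1110 INR
1110 INR × 0.0132 = 14.652 CAD
14.652 CAD × 6.11 = 89.52372 DKK
Net change: 89.52372 − 100 = -10.47628 DKK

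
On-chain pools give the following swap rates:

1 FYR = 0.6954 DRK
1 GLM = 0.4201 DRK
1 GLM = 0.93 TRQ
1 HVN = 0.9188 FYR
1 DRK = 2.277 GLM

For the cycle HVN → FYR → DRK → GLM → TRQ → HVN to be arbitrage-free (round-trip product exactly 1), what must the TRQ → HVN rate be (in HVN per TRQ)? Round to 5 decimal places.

Known legs of the cycle: 0.9188 × 0.6954 × 2.277 × 0.93 = 1.3530120112872
For no arbitrage the full-cycle product must be 1, so the missing rate is 1 / 1.3530120112872 ≈ 0.7390917.

0.73909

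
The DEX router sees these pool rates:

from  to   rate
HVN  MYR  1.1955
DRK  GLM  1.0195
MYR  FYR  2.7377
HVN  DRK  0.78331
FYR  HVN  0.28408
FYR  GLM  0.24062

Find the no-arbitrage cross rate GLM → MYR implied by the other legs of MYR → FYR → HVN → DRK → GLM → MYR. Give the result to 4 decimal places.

1.6101

Known legs of the cycle: 2.7377 × 0.28408 × 0.78331 × 1.0195 = 0.62107981690511372
For no arbitrage the full-cycle product must be 1, so the missing rate is 1 / 0.62107981690511372 ≈ 1.610099.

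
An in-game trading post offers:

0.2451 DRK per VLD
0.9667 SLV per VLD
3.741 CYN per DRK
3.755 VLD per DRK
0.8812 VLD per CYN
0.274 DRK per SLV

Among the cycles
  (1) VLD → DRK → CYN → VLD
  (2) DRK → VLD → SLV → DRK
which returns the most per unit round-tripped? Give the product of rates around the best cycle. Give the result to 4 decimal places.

(1) 0.2451 × 3.741 × 0.8812 = 0.80799
(2) 3.755 × 0.9667 × 0.274 = 0.99461
Highest is cycle (2) at 0.9946 (≤1, no arbitrage).

0.9946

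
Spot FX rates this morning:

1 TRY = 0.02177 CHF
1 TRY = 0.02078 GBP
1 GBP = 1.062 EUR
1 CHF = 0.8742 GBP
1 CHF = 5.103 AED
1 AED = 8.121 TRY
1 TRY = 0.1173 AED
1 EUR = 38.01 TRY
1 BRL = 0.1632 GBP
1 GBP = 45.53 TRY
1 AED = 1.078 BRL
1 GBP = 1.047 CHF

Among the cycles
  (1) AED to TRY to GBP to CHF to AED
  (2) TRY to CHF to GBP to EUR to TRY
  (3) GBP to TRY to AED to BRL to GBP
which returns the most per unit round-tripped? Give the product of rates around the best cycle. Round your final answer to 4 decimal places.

(1) 8.121 × 0.02078 × 1.047 × 5.103 = 0.90163
(2) 0.02177 × 0.8742 × 1.062 × 38.01 = 0.76823
(3) 45.53 × 0.1173 × 1.078 × 0.1632 = 0.93958
Highest is cycle (3) at 0.9396 (≤1, no arbitrage).

0.9396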